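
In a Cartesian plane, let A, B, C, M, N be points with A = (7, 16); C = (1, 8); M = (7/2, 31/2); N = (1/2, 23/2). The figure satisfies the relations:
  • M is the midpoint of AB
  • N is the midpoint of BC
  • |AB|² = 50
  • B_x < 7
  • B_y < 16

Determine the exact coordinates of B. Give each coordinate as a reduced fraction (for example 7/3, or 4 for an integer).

1. B_x = 0  [B = 2·M−A = 2·(7/2, 31/2)−(7, 16)]
2. B_y = 15  [B = 2·M−A = 2·(7/2, 31/2)−(7, 16)]
   so B = (0, 15)

B = (0, 15)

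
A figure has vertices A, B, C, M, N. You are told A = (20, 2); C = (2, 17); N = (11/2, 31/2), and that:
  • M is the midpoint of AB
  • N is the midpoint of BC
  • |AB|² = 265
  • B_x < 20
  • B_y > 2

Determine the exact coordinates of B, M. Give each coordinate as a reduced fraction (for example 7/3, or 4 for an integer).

1. B_x = 9  [B = 2·N−C = 2·(11/2, 31/2)−(2, 17)]
2. B_y = 14  [B = 2·N−C = 2·(11/2, 31/2)−(2, 17)]
   so B = (9, 14)
3. M_x = 29/2  [2·M = A+B = (20, 2)+(9, 14)]
4. M_y = 8  [2·M = A+B = (20, 2)+(9, 14)]
   so M = (29/2, 8)

B = (9, 14)
M = (29/2, 8)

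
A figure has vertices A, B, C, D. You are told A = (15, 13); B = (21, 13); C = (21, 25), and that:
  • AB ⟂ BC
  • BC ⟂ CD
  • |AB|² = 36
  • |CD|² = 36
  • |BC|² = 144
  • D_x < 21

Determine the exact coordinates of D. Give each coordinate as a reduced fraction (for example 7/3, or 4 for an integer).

D = (15, 25)

1. D_x = 15  [[BC ⟂ CD ⇒ 12y-300=0] ∩ [|D−(21, 25)|²=36]]
2. D_y = 25  [[BC ⟂ CD ⇒ 12y-300=0] ∩ [|D−(21, 25)|²=36]]
   so D = (15, 25)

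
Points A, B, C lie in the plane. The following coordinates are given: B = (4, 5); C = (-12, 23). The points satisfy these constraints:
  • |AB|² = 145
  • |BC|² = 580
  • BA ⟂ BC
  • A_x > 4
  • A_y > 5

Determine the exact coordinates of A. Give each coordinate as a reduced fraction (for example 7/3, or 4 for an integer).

1. A_x = 13  [[BA ⟂ BC ⇒ -16x+18y-26=0] ∩ [|A−(4, 5)|²=145]]
2. A_y = 13  [[BA ⟂ BC ⇒ -16x+18y-26=0] ∩ [|A−(4, 5)|²=145]]
   so A = (13, 13)

A = (13, 13)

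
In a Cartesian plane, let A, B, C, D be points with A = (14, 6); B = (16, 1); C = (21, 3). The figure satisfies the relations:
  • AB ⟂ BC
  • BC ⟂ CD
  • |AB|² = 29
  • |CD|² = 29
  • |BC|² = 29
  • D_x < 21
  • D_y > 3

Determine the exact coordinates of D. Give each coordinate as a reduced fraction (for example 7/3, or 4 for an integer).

D = (19, 8)

1. D_x = 19  [[BC ⟂ CD ⇒ 5x+2y-111=0] ∩ [|D−(21, 3)|²=29]]
2. D_y = 8  [[BC ⟂ CD ⇒ 5x+2y-111=0] ∩ [|D−(21, 3)|²=29]]
   so D = (19, 8)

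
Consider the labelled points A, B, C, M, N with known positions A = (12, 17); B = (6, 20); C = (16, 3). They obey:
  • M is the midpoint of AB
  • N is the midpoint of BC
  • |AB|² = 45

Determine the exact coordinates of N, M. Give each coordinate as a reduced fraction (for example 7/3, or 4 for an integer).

N = (11, 23/2)
M = (9, 37/2)

1. M_x = 9  [2·M = A+B = (12, 17)+(6, 20)]
2. M_y = 37/2  [2·M = A+B = (12, 17)+(6, 20)]
   so M = (9, 37/2)
3. N_x = 11  [2·N = B+C = (6, 20)+(16, 3)]
4. N_y = 23/2  [2·N = B+C = (6, 20)+(16, 3)]
   so N = (11, 23/2)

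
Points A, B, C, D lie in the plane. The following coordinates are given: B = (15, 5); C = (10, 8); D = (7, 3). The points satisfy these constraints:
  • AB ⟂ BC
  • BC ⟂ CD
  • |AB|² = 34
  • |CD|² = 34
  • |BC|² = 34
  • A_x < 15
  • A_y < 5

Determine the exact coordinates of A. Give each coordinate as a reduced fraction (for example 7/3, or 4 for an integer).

1. A_x = 12  [[AB ⟂ BC ⇒ 5x-3y-60=0] ∩ [|A−(15, 5)|²=34]]
2. A_y = 0  [[AB ⟂ BC ⇒ 5x-3y-60=0] ∩ [|A−(15, 5)|²=34]]
   so A = (12, 0)

A = (12, 0)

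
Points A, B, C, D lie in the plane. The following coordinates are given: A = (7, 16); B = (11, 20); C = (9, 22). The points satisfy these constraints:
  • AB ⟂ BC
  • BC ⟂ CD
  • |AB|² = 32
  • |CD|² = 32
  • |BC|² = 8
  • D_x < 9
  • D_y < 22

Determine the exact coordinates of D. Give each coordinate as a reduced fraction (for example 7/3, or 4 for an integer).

D = (5, 18)

1. D_x = 5  [[BC ⟂ CD ⇒ -2x+2y-26=0] ∩ [|D−(9, 22)|²=32]]
2. D_y = 18  [[BC ⟂ CD ⇒ -2x+2y-26=0] ∩ [|D−(9, 22)|²=32]]
   so D = (5, 18)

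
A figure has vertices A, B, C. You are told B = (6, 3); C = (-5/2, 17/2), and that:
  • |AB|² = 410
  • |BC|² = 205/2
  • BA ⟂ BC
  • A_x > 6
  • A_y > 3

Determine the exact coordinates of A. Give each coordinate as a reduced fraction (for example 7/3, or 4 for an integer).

A = (17, 20)

1. A_x = 17  [[BA ⟂ BC ⇒ -17/2x+11/2y+69/2=0] ∩ [|A−(6, 3)|²=410]]
2. A_y = 20  [[BA ⟂ BC ⇒ -17/2x+11/2y+69/2=0] ∩ [|A−(6, 3)|²=410]]
   so A = (17, 20)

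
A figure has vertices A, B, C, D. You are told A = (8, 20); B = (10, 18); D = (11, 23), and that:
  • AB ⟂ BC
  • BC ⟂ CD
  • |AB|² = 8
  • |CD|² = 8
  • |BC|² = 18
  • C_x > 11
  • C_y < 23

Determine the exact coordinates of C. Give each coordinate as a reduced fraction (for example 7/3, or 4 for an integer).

1. C_x = 13  [[AB ⟂ BC ⇒ 2x-2y+16=0] ∩ [|C−(11, 23)|²=8]]
2. C_y = 21  [[AB ⟂ BC ⇒ 2x-2y+16=0] ∩ [|C−(11, 23)|²=8]]
   so C = (13, 21)

C = (13, 21)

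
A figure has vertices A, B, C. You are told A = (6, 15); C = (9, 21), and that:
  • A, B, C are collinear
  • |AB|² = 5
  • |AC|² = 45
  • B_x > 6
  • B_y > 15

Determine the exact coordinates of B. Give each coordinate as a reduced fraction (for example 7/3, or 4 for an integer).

B = (7, 17)

1. B_x = 7  [[A, B, C are collinear ⇒ 6x-3y+9=0] ∩ [|B−(6, 15)|²=5]]
2. B_y = 17  [[A, B, C are collinear ⇒ 6x-3y+9=0] ∩ [|B−(6, 15)|²=5]]
   so B = (7, 17)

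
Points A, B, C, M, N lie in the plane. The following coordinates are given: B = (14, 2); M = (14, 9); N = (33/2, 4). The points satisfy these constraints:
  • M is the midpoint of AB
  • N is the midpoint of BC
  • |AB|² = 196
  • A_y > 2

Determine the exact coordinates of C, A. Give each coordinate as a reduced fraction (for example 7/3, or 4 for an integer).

1. A_x = 14  [A = 2·M−B = 2·(14, 9)−(14, 2)]
2. A_y = 16  [A = 2·M−B = 2·(14, 9)−(14, 2)]
   so A = (14, 16)
3. C_x = 19  [C = 2·N−B = 2·(33/2, 4)−(14, 2)]
4. C_y = 6  [C = 2·N−B = 2·(33/2, 4)−(14, 2)]
   so C = (19, 6)

C = (19, 6)
A = (14, 16)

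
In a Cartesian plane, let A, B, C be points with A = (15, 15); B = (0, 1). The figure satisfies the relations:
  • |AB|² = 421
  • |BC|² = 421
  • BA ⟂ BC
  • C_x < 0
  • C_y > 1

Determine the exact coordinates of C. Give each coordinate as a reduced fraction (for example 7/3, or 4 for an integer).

C = (-14, 16)

1. C_x = -14  [[BA ⟂ BC ⇒ 15x+14y-14=0] ∩ [|C−(0, 1)|²=421]]
2. C_y = 16  [[BA ⟂ BC ⇒ 15x+14y-14=0] ∩ [|C−(0, 1)|²=421]]
   so C = (-14, 16)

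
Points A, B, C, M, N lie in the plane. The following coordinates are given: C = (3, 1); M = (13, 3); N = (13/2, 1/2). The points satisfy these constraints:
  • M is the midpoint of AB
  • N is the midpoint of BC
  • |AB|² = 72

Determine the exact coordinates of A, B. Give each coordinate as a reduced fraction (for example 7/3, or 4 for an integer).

1. B_x = 10  [B = 2·N−C = 2·(13/2, 1/2)−(3, 1)]
2. B_y = 0  [B = 2·N−C = 2·(13/2, 1/2)−(3, 1)]
   so B = (10, 0)
3. A_x = 16  [A = 2·M−B = 2·(13, 3)−(10, 0)]
4. A_y = 6  [A = 2·M−B = 2·(13, 3)−(10, 0)]
   so A = (16, 6)

A = (16, 6)
B = (10, 0)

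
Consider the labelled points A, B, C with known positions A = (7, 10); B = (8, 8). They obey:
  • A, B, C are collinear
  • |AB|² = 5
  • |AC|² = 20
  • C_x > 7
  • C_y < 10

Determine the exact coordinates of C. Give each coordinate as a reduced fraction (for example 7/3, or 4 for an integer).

1. C_x = 9  [[A, B, C are collinear ⇒ 2x+1y-24=0] ∩ [|C−(7, 10)|²=20]]
2. C_y = 6  [[A, B, C are collinear ⇒ 2x+1y-24=0] ∩ [|C−(7, 10)|²=20]]
   so C = (9, 6)

C = (9, 6)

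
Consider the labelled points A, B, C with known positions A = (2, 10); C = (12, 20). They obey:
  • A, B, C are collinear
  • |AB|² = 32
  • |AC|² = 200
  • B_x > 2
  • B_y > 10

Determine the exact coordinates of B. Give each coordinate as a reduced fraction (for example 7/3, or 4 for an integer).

1. B_x = 6  [[A, B, C are collinear ⇒ 10x-10y+80=0] ∩ [|B−(2, 10)|²=32]]
2. B_y = 14  [[A, B, C are collinear ⇒ 10x-10y+80=0] ∩ [|B−(2, 10)|²=32]]
   so B = (6, 14)

B = (6, 14)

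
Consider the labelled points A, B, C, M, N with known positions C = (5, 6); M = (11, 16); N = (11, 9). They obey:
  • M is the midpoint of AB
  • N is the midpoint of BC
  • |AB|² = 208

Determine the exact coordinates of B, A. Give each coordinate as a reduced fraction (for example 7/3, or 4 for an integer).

B = (17, 12)
A = (5, 20)

1. B_x = 17  [B = 2·N−C = 2·(11, 9)−(5, 6)]
2. B_y = 12  [B = 2·N−C = 2·(11, 9)−(5, 6)]
   so B = (17, 12)
3. A_x = 5  [A = 2·M−B = 2·(11, 16)−(17, 12)]
4. A_y = 20  [A = 2·M−B = 2·(11, 16)−(17, 12)]
   so A = (5, 20)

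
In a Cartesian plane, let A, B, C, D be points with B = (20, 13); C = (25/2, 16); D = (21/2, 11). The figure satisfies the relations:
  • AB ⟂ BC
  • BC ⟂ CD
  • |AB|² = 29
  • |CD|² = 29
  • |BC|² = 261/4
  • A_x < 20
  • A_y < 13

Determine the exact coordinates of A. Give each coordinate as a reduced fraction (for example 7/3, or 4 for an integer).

1. A_x = 18  [[AB ⟂ BC ⇒ 15/2x-3y-111=0] ∩ [|A−(20, 13)|²=29]]
2. A_y = 8  [[AB ⟂ BC ⇒ 15/2x-3y-111=0] ∩ [|A−(20, 13)|²=29]]
   so A = (18, 8)

A = (18, 8)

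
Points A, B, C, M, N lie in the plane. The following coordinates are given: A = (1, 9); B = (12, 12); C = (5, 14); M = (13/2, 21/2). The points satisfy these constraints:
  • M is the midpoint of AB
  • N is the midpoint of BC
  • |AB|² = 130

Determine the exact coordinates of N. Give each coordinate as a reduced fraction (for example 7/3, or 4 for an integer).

N = (17/2, 13)

1. N_x = 17/2  [2·N = B+C = (12, 12)+(5, 14)]
2. N_y = 13  [2·N = B+C = (12, 12)+(5, 14)]
   so N = (17/2, 13)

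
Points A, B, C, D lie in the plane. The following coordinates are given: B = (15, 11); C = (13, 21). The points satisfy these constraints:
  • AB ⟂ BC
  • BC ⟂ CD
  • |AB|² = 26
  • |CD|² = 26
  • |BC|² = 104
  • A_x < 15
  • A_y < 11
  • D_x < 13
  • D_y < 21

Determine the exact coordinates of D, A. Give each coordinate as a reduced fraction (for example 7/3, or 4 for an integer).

1. D_x = 8  [[BC ⟂ CD ⇒ -2x+10y-184=0] ∩ [|D−(13, 21)|²=26]]
2. D_y = 20  [[BC ⟂ CD ⇒ -2x+10y-184=0] ∩ [|D−(13, 21)|²=26]]
   so D = (8, 20)
3. A_x = 10  [[AB ⟂ BC ⇒ 2x-10y+80=0] ∩ [|A−(15, 11)|²=26]]
4. A_y = 10  [[AB ⟂ BC ⇒ 2x-10y+80=0] ∩ [|A−(15, 11)|²=26]]
   so A = (10, 10)

D = (8, 20)
A = (10, 10)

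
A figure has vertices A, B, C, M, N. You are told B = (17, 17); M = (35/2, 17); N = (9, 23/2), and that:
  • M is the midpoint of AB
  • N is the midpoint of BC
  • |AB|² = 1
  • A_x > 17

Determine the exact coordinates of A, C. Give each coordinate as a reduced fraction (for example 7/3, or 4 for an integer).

A = (18, 17)
C = (1, 6)

1. A_x = 18  [A = 2·M−B = 2·(35/2, 17)−(17, 17)]
2. A_y = 17  [A = 2·M−B = 2·(35/2, 17)−(17, 17)]
   so A = (18, 17)
3. C_x = 1  [C = 2·N−B = 2·(9, 23/2)−(17, 17)]
4. C_y = 6  [C = 2·N−B = 2·(9, 23/2)−(17, 17)]
   so C = (1, 6)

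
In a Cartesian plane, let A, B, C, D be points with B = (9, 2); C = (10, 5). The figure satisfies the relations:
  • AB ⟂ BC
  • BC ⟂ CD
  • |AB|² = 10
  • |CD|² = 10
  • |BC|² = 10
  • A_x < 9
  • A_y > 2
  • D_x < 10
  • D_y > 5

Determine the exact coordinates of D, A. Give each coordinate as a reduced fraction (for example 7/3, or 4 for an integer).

1. D_x = 7  [[BC ⟂ CD ⇒ 1x+3y-25=0] ∩ [|D−(10, 5)|²=10]]
2. D_y = 6  [[BC ⟂ CD ⇒ 1x+3y-25=0] ∩ [|D−(10, 5)|²=10]]
   so D = (7, 6)
3. A_x = 6  [[AB ⟂ BC ⇒ -1x-3y+15=0] ∩ [|A−(9, 2)|²=10]]
4. A_y = 3  [[AB ⟂ BC ⇒ -1x-3y+15=0] ∩ [|A−(9, 2)|²=10]]
   so A = (6, 3)

D = (7, 6)
A = (6, 3)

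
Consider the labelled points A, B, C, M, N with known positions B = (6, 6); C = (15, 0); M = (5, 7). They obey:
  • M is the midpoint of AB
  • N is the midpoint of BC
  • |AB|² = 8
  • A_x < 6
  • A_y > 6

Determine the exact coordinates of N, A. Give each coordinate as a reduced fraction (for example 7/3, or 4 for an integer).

1. A_x = 4  [A = 2·M−B = 2·(5, 7)−(6, 6)]
2. A_y = 8  [A = 2·M−B = 2·(5, 7)−(6, 6)]
   so A = (4, 8)
3. N_x = 21/2  [2·N = B+C = (6, 6)+(15, 0)]
4. N_y = 3  [2·N = B+C = (6, 6)+(15, 0)]
   so N = (21/2, 3)

N = (21/2, 3)
A = (4, 8)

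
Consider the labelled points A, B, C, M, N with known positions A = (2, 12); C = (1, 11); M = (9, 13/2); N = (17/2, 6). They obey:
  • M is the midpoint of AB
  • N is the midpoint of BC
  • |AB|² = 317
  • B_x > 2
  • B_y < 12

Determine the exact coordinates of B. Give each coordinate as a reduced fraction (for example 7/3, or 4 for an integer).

1. B_x = 16  [B = 2·M−A = 2·(9, 13/2)−(2, 12)]
2. B_y = 1  [B = 2·M−A = 2·(9, 13/2)−(2, 12)]
   so B = (16, 1)

B = (16, 1)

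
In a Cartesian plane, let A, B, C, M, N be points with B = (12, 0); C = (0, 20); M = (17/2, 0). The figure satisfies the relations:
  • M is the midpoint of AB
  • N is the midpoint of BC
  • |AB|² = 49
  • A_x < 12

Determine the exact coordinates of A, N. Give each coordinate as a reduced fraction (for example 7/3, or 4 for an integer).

A = (5, 0)
N = (6, 10)

1. A_x = 5  [A = 2·M−B = 2·(17/2, 0)−(12, 0)]
2. A_y = 0  [A = 2·M−B = 2·(17/2, 0)−(12, 0)]
   so A = (5, 0)
3. N_x = 6  [2·N = B+C = (12, 0)+(0, 20)]
4. N_y = 10  [2·N = B+C = (12, 0)+(0, 20)]
   so N = (6, 10)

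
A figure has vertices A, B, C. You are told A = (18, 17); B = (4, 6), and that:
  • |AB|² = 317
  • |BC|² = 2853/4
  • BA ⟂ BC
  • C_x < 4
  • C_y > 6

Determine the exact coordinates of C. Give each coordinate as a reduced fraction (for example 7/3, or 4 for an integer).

C = (-25/2, 27)

1. C_x = -25/2  [[BA ⟂ BC ⇒ 14x+11y-122=0] ∩ [|C−(4, 6)|²=2853/4]]
2. C_y = 27  [[BA ⟂ BC ⇒ 14x+11y-122=0] ∩ [|C−(4, 6)|²=2853/4]]
   so C = (-25/2, 27)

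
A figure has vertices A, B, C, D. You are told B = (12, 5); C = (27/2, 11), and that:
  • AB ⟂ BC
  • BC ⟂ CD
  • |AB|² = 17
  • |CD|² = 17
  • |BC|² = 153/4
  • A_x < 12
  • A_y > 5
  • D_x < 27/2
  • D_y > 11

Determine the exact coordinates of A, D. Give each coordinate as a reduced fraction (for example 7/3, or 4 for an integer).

A = (8, 6)
D = (19/2, 12)

1. A_x = 8  [[AB ⟂ BC ⇒ -3/2x-6y+48=0] ∩ [|A−(12, 5)|²=17]]
2. A_y = 6  [[AB ⟂ BC ⇒ -3/2x-6y+48=0] ∩ [|A−(12, 5)|²=17]]
   so A = (8, 6)
3. D_x = 19/2  [[BC ⟂ CD ⇒ 3/2x+6y-345/4=0] ∩ [|D−(27/2, 11)|²=17]]
4. D_y = 12  [[BC ⟂ CD ⇒ 3/2x+6y-345/4=0] ∩ [|D−(27/2, 11)|²=17]]
   so D = (19/2, 12)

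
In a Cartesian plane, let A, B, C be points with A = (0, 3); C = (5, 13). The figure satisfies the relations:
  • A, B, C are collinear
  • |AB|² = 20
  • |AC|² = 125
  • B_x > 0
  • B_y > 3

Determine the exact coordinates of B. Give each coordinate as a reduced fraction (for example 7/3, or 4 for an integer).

B = (2, 7)

1. B_x = 2  [[A, B, C are collinear ⇒ 10x-5y+15=0] ∩ [|B−(0, 3)|²=20]]
2. B_y = 7  [[A, B, C are collinear ⇒ 10x-5y+15=0] ∩ [|B−(0, 3)|²=20]]
   so B = (2, 7)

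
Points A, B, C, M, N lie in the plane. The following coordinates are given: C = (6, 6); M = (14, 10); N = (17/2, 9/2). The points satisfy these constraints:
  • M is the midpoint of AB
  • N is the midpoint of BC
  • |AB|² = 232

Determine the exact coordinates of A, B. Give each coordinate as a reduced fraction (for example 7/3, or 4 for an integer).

A = (17, 17)
B = (11, 3)

1. B_x = 11  [B = 2·N−C = 2·(17/2, 9/2)−(6, 6)]
2. B_y = 3  [B = 2·N−C = 2·(17/2, 9/2)−(6, 6)]
   so B = (11, 3)
3. A_x = 17  [A = 2·M−B = 2·(14, 10)−(11, 3)]
4. A_y = 17  [A = 2·M−B = 2·(14, 10)−(11, 3)]
   so A = (17, 17)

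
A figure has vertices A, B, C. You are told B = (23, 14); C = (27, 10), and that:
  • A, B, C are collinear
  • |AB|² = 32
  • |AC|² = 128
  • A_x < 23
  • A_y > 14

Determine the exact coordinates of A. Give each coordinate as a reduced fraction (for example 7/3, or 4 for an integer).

A = (19, 18)

1. A_x = 19  [[A, B, C are collinear ⇒ 4x+4y-148=0] ∩ [|A−(23, 14)|²=32]]
2. A_y = 18  [[A, B, C are collinear ⇒ 4x+4y-148=0] ∩ [|A−(23, 14)|²=32]]
   so A = (19, 18)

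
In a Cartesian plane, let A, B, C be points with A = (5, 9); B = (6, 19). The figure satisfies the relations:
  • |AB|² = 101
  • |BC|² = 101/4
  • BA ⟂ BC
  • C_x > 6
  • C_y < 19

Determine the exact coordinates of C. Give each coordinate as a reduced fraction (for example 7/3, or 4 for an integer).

1. C_x = 11  [[BA ⟂ BC ⇒ -1x-10y+196=0] ∩ [|C−(6, 19)|²=101/4]]
2. C_y = 37/2  [[BA ⟂ BC ⇒ -1x-10y+196=0] ∩ [|C−(6, 19)|²=101/4]]
   so C = (11, 37/2)

C = (11, 37/2)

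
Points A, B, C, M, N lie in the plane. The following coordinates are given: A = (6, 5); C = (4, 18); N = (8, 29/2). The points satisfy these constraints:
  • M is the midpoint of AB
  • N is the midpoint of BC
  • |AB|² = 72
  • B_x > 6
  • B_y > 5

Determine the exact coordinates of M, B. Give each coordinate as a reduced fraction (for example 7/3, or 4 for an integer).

M = (9, 8)
B = (12, 11)

1. B_x = 12  [B = 2·N−C = 2·(8, 29/2)−(4, 18)]
2. B_y = 11  [B = 2·N−C = 2·(8, 29/2)−(4, 18)]
   so B = (12, 11)
3. M_x = 9  [2·M = A+B = (6, 5)+(12, 11)]
4. M_y = 8  [2·M = A+B = (6, 5)+(12, 11)]
   so M = (9, 8)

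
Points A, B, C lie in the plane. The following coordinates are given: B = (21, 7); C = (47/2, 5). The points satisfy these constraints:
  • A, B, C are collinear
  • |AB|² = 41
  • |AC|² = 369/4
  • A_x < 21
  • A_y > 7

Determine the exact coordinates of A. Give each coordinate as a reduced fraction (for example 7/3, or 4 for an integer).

A = (16, 11)

1. A_x = 16  [[A, B, C are collinear ⇒ 2x+5/2y-119/2=0] ∩ [|A−(21, 7)|²=41]]
2. A_y = 11  [[A, B, C are collinear ⇒ 2x+5/2y-119/2=0] ∩ [|A−(21, 7)|²=41]]
   so A = (16, 11)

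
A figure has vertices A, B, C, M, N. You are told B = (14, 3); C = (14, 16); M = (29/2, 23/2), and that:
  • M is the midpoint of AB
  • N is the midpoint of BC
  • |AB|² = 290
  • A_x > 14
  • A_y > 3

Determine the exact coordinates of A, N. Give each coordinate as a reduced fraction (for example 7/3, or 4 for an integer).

A = (15, 20)
N = (14, 19/2)

1. A_x = 15  [A = 2·M−B = 2·(29/2, 23/2)−(14, 3)]
2. A_y = 20  [A = 2·M−B = 2·(29/2, 23/2)−(14, 3)]
   so A = (15, 20)
3. N_x = 14  [2·N = B+C = (14, 3)+(14, 16)]
4. N_y = 19/2  [2·N = B+C = (14, 3)+(14, 16)]
   so N = (14, 19/2)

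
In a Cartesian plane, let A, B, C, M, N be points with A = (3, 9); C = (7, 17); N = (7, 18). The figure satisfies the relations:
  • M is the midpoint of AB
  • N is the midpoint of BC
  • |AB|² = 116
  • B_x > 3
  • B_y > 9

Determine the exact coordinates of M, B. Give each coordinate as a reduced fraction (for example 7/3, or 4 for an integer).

1. B_x = 7  [B = 2·N−C = 2·(7, 18)−(7, 17)]
2. B_y = 19  [B = 2·N−C = 2·(7, 18)−(7, 17)]
   so B = (7, 19)
3. M_x = 5  [2·M = A+B = (3, 9)+(7, 19)]
4. M_y = 14  [2·M = A+B = (3, 9)+(7, 19)]
   so M = (5, 14)

M = (5, 14)
B = (7, 19)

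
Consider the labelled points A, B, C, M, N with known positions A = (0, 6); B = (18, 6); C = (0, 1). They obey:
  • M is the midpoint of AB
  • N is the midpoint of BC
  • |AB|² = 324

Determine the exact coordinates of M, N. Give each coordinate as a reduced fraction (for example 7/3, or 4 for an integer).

1. M_x = 9  [2·M = A+B = (0, 6)+(18, 6)]
2. M_y = 6  [2·M = A+B = (0, 6)+(18, 6)]
   so M = (9, 6)
3. N_x = 9  [2·N = B+C = (18, 6)+(0, 1)]
4. N_y = 7/2  [2·N = B+C = (18, 6)+(0, 1)]
   so N = (9, 7/2)

M = (9, 6)
N = (9, 7/2)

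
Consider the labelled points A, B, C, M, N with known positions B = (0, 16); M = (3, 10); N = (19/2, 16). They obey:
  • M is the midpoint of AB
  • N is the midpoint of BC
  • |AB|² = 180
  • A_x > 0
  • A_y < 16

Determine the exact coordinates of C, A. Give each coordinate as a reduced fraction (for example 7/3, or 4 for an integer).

C = (19, 16)
A = (6, 4)

1. A_x = 6  [A = 2·M−B = 2·(3, 10)−(0, 16)]
2. A_y = 4  [A = 2·M−B = 2·(3, 10)−(0, 16)]
   so A = (6, 4)
3. C_x = 19  [C = 2·N−B = 2·(19/2, 16)−(0, 16)]
4. C_y = 16  [C = 2·N−B = 2·(19/2, 16)−(0, 16)]
   so C = (19, 16)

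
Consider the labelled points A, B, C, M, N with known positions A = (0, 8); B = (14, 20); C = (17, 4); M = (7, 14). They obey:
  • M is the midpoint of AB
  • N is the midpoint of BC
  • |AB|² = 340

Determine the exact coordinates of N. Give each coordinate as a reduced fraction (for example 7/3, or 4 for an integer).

1. N_x = 31/2  [2·N = B+C = (14, 20)+(17, 4)]
2. N_y = 12  [2·N = B+C = (14, 20)+(17, 4)]
   so N = (31/2, 12)

N = (31/2, 12)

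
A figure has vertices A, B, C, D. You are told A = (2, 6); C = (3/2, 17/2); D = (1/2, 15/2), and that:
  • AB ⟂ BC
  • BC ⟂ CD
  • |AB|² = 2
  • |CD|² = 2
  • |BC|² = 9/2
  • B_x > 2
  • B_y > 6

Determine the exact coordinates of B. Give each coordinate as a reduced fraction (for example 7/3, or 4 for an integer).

B = (3, 7)

1. B_x = 3  [[BC ⟂ CD ⇒ 1x+1y-10=0] ∩ [|B−(2, 6)|²=2]]
2. B_y = 7  [[BC ⟂ CD ⇒ 1x+1y-10=0] ∩ [|B−(2, 6)|²=2]]
   so B = (3, 7)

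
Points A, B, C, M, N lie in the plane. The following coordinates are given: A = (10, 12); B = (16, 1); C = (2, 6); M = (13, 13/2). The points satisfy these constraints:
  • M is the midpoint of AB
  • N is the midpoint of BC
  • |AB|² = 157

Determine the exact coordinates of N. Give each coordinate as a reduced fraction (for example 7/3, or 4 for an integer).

N = (9, 7/2)

1. N_x = 9  [2·N = B+C = (16, 1)+(2, 6)]
2. N_y = 7/2  [2·N = B+C = (16, 1)+(2, 6)]
   so N = (9, 7/2)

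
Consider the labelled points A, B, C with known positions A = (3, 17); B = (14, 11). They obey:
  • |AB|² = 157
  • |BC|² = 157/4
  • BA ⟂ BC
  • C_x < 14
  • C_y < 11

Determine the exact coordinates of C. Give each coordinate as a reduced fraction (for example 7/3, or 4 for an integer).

C = (11, 11/2)

1. C_x = 11  [[BA ⟂ BC ⇒ -11x+6y+88=0] ∩ [|C−(14, 11)|²=157/4]]
2. C_y = 11/2  [[BA ⟂ BC ⇒ -11x+6y+88=0] ∩ [|C−(14, 11)|²=157/4]]
   so C = (11, 11/2)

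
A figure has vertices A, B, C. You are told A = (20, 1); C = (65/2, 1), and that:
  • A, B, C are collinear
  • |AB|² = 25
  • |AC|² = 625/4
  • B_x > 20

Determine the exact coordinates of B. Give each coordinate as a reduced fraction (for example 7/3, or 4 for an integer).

1. B_x = 25  [[A, B, C are collinear ⇒ -25/2y+25/2=0] ∩ [|B−(20, 1)|²=25]]
2. B_y = 1  [[A, B, C are collinear ⇒ -25/2y+25/2=0] ∩ [|B−(20, 1)|²=25]]
   so B = (25, 1)

B = (25, 1)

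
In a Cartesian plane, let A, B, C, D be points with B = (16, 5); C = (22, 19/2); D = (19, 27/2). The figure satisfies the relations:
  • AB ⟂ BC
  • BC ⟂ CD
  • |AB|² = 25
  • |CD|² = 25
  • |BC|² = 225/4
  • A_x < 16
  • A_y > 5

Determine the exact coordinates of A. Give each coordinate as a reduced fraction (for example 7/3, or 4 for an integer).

1. A_x = 13  [[AB ⟂ BC ⇒ -6x-9/2y+237/2=0] ∩ [|A−(16, 5)|²=25]]
2. A_y = 9  [[AB ⟂ BC ⇒ -6x-9/2y+237/2=0] ∩ [|A−(16, 5)|²=25]]
   so A = (13, 9)

A = (13, 9)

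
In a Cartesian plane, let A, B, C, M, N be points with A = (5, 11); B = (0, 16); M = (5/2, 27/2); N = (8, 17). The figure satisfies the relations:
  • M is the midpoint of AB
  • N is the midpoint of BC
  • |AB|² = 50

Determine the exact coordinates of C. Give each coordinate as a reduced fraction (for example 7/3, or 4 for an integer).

C = (16, 18)

1. C_x = 16  [C = 2·N−B = 2·(8, 17)−(0, 16)]
2. C_y = 18  [C = 2·N−B = 2·(8, 17)−(0, 16)]
   so C = (16, 18)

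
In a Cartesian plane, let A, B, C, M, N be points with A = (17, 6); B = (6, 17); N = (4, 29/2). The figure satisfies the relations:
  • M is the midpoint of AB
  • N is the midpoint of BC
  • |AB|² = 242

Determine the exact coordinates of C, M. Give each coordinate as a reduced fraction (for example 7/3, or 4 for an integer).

C = (2, 12)
M = (23/2, 23/2)

1. M_x = 23/2  [2·M = A+B = (17, 6)+(6, 17)]
2. M_y = 23/2  [2·M = A+B = (17, 6)+(6, 17)]
   so M = (23/2, 23/2)
3. C_x = 2  [C = 2·N−B = 2·(4, 29/2)−(6, 17)]
4. C_y = 12  [C = 2·N−B = 2·(4, 29/2)−(6, 17)]
   so C = (2, 12)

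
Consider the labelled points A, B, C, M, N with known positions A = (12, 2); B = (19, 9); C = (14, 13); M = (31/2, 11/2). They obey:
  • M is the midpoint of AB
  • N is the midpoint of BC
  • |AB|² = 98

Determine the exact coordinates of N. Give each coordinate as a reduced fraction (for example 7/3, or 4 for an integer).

1. N_x = 33/2  [2·N = B+C = (19, 9)+(14, 13)]
2. N_y = 11  [2·N = B+C = (19, 9)+(14, 13)]
   so N = (33/2, 11)

N = (33/2, 11)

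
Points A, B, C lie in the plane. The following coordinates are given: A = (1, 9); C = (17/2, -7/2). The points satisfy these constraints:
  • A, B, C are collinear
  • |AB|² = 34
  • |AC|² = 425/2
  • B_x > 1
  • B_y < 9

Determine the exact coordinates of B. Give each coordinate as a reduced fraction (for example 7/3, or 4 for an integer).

1. B_x = 4  [[A, B, C are collinear ⇒ -25/2x-15/2y+80=0] ∩ [|B−(1, 9)|²=34]]
2. B_y = 4  [[A, B, C are collinear ⇒ -25/2x-15/2y+80=0] ∩ [|B−(1, 9)|²=34]]
   so B = (4, 4)

B = (4, 4)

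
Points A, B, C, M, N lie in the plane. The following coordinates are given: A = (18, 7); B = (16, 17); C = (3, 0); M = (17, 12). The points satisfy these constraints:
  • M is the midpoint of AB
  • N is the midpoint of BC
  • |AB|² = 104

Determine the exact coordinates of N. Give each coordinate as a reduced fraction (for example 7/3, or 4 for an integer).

N = (19/2, 17/2)

1. N_x = 19/2  [2·N = B+C = (16, 17)+(3, 0)]
2. N_y = 17/2  [2·N = B+C = (16, 17)+(3, 0)]
   so N = (19/2, 17/2)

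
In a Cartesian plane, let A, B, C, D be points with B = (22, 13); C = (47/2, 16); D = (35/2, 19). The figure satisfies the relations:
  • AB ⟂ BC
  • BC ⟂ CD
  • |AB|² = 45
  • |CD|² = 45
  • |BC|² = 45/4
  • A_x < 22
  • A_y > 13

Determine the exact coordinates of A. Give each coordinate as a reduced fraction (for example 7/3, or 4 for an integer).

1. A_x = 16  [[AB ⟂ BC ⇒ -3/2x-3y+72=0] ∩ [|A−(22, 13)|²=45]]
2. A_y = 16  [[AB ⟂ BC ⇒ -3/2x-3y+72=0] ∩ [|A−(22, 13)|²=45]]
   so A = (16, 16)

A = (16, 16)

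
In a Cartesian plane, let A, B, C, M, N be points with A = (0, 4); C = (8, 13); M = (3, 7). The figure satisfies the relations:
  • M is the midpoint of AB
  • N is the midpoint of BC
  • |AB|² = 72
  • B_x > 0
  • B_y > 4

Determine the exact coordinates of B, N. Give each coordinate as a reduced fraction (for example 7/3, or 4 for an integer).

B = (6, 10)
N = (7, 23/2)

1. B_x = 6  [B = 2·M−A = 2·(3, 7)−(0, 4)]
2. B_y = 10  [B = 2·M−A = 2·(3, 7)−(0, 4)]
   so B = (6, 10)
3. N_x = 7  [2·N = B+C = (6, 10)+(8, 13)]
4. N_y = 23/2  [2·N = B+C = (6, 10)+(8, 13)]
   so N = (7, 23/2)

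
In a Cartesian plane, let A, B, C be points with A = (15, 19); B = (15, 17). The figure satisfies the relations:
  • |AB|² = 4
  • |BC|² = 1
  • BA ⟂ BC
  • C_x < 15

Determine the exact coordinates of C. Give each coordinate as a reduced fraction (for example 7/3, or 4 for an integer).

C = (14, 17)

1. C_x = 14  [[BA ⟂ BC ⇒ 2y-34=0] ∩ [|C−(15, 17)|²=1]]
2. C_y = 17  [[BA ⟂ BC ⇒ 2y-34=0] ∩ [|C−(15, 17)|²=1]]
   so C = (14, 17)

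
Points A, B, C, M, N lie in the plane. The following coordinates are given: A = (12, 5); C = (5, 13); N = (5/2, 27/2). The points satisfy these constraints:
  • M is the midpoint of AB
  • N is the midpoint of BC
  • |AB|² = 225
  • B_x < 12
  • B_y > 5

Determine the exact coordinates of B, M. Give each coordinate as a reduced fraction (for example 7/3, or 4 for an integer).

B = (0, 14)
M = (6, 19/2)

1. B_x = 0  [B = 2·N−C = 2·(5/2, 27/2)−(5, 13)]
2. B_y = 14  [B = 2·N−C = 2·(5/2, 27/2)−(5, 13)]
   so B = (0, 14)
3. M_x = 6  [2·M = A+B = (12, 5)+(0, 14)]
4. M_y = 19/2  [2·M = A+B = (12, 5)+(0, 14)]
   so M = (6, 19/2)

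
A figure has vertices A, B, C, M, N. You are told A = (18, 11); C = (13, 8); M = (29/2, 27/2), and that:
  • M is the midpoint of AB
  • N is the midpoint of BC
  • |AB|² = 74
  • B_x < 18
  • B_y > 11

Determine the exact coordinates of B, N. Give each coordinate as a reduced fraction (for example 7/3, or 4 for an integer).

B = (11, 16)
N = (12, 12)

1. B_x = 11  [B = 2·M−A = 2·(29/2, 27/2)−(18, 11)]
2. B_y = 16  [B = 2·M−A = 2·(29/2, 27/2)−(18, 11)]
   so B = (11, 16)
3. N_x = 12  [2·N = B+C = (11, 16)+(13, 8)]
4. N_y = 12  [2·N = B+C = (11, 16)+(13, 8)]
   so N = (12, 12)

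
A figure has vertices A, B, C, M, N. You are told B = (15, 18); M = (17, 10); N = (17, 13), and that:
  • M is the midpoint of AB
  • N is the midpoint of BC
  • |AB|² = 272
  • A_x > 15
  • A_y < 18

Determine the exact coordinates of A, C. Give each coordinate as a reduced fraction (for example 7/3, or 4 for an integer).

A = (19, 2)
C = (19, 8)

1. A_x = 19  [A = 2·M−B = 2·(17, 10)−(15, 18)]
2. A_y = 2  [A = 2·M−B = 2·(17, 10)−(15, 18)]
   so A = (19, 2)
3. C_x = 19  [C = 2·N−B = 2·(17, 13)−(15, 18)]
4. C_y = 8  [C = 2·N−B = 2·(17, 13)−(15, 18)]
   so C = (19, 8)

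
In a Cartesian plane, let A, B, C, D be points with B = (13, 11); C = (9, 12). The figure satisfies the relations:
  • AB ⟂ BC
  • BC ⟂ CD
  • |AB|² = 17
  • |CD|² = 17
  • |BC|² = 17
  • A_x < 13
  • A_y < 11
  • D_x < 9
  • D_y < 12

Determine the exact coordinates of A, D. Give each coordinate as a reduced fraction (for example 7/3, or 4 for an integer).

A = (12, 7)
D = (8, 8)

1. A_x = 12  [[AB ⟂ BC ⇒ 4x-1y-41=0] ∩ [|A−(13, 11)|²=17]]
2. A_y = 7  [[AB ⟂ BC ⇒ 4x-1y-41=0] ∩ [|A−(13, 11)|²=17]]
   so A = (12, 7)
3. D_x = 8  [[BC ⟂ CD ⇒ -4x+1y+24=0] ∩ [|D−(9, 12)|²=17]]
4. D_y = 8  [[BC ⟂ CD ⇒ -4x+1y+24=0] ∩ [|D−(9, 12)|²=17]]
   so D = (8, 8)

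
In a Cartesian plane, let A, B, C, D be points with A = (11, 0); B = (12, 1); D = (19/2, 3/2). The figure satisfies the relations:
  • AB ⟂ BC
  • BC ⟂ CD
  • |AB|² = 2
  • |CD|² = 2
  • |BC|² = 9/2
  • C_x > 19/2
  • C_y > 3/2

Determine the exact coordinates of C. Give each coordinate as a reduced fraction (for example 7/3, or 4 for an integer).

C = (21/2, 5/2)

1. C_x = 21/2  [[AB ⟂ BC ⇒ 1x+1y-13=0] ∩ [|C−(19/2, 3/2)|²=2]]
2. C_y = 5/2  [[AB ⟂ BC ⇒ 1x+1y-13=0] ∩ [|C−(19/2, 3/2)|²=2]]
   so C = (21/2, 5/2)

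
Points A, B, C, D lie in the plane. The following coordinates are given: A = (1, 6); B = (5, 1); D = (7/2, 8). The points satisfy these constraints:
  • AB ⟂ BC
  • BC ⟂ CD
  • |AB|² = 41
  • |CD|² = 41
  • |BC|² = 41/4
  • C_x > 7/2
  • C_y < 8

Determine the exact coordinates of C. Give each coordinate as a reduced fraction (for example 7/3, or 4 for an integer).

1. C_x = 15/2  [[AB ⟂ BC ⇒ 4x-5y-15=0] ∩ [|C−(7/2, 8)|²=41]]
2. C_y = 3  [[AB ⟂ BC ⇒ 4x-5y-15=0] ∩ [|C−(7/2, 8)|²=41]]
   so C = (15/2, 3)

C = (15/2, 3)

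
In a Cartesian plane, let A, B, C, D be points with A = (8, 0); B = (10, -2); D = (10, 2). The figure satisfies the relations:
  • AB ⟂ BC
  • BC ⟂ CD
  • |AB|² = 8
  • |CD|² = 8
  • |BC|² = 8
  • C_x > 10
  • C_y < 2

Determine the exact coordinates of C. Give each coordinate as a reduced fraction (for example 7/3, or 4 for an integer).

C = (12, 0)

1. C_x = 12  [[AB ⟂ BC ⇒ 2x-2y-24=0] ∩ [|C−(10, 2)|²=8]]
2. C_y = 0  [[AB ⟂ BC ⇒ 2x-2y-24=0] ∩ [|C−(10, 2)|²=8]]
   so C = (12, 0)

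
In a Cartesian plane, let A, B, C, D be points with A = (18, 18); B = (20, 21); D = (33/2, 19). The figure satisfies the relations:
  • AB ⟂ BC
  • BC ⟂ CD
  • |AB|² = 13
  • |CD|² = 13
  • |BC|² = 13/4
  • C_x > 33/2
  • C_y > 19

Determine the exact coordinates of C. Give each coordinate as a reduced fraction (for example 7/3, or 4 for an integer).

1. C_x = 37/2  [[AB ⟂ BC ⇒ 2x+3y-103=0] ∩ [|C−(33/2, 19)|²=13]]
2. C_y = 22  [[AB ⟂ BC ⇒ 2x+3y-103=0] ∩ [|C−(33/2, 19)|²=13]]
   so C = (37/2, 22)

C = (37/2, 22)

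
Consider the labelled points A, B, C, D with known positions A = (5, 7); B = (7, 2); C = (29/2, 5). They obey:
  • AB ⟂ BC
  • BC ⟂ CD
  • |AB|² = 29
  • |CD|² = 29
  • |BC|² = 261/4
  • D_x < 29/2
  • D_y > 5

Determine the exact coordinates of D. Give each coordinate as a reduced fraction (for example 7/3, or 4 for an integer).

D = (25/2, 10)

1. D_x = 25/2  [[BC ⟂ CD ⇒ 15/2x+3y-495/4=0] ∩ [|D−(29/2, 5)|²=29]]
2. D_y = 10  [[BC ⟂ CD ⇒ 15/2x+3y-495/4=0] ∩ [|D−(29/2, 5)|²=29]]
   so D = (25/2, 10)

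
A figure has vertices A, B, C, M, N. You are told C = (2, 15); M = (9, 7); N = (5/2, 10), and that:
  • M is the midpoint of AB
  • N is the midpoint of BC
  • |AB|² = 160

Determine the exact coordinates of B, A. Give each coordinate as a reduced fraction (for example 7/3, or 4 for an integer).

B = (3, 5)
A = (15, 9)

1. B_x = 3  [B = 2·N−C = 2·(5/2, 10)−(2, 15)]
2. B_y = 5  [B = 2·N−C = 2·(5/2, 10)−(2, 15)]
   so B = (3, 5)
3. A_x = 15  [A = 2·M−B = 2·(9, 7)−(3, 5)]
4. A_y = 9  [A = 2·M−B = 2·(9, 7)−(3, 5)]
   so A = (15, 9)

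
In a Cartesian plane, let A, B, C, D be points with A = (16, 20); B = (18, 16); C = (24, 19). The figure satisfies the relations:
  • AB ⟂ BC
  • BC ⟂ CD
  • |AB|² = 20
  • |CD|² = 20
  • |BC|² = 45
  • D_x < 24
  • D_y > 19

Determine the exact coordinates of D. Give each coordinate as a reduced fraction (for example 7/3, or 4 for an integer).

D = (22, 23)

1. D_x = 22  [[BC ⟂ CD ⇒ 6x+3y-201=0] ∩ [|D−(24, 19)|²=20]]
2. D_y = 23  [[BC ⟂ CD ⇒ 6x+3y-201=0] ∩ [|D−(24, 19)|²=20]]
   so D = (22, 23)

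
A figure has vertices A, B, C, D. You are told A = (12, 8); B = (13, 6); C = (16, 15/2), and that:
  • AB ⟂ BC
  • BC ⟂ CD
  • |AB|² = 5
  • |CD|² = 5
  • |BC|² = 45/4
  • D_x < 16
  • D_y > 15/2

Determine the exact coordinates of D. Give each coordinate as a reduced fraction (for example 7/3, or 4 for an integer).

D = (15, 19/2)

1. D_x = 15  [[BC ⟂ CD ⇒ 3x+3/2y-237/4=0] ∩ [|D−(16, 15/2)|²=5]]
2. D_y = 19/2  [[BC ⟂ CD ⇒ 3x+3/2y-237/4=0] ∩ [|D−(16, 15/2)|²=5]]
   so D = (15, 19/2)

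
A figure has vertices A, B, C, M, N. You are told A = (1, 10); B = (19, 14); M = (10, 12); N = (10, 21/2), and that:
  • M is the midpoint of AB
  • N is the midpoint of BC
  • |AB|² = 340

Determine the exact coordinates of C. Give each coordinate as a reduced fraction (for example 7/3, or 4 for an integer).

C = (1, 7)

1. C_x = 1  [C = 2·N−B = 2·(10, 21/2)−(19, 14)]
2. C_y = 7  [C = 2·N−B = 2·(10, 21/2)−(19, 14)]
   so C = (1, 7)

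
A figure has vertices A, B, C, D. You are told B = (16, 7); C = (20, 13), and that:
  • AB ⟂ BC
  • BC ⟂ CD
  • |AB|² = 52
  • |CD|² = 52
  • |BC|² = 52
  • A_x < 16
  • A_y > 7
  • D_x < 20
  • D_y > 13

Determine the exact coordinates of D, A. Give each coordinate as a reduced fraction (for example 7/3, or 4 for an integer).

D = (14, 17)
A = (10, 11)

1. D_x = 14  [[BC ⟂ CD ⇒ 4x+6y-158=0] ∩ [|D−(20, 13)|²=52]]
2. D_y = 17  [[BC ⟂ CD ⇒ 4x+6y-158=0] ∩ [|D−(20, 13)|²=52]]
   so D = (14, 17)
3. A_x = 10  [[AB ⟂ BC ⇒ -4x-6y+106=0] ∩ [|A−(16, 7)|²=52]]
4. A_y = 11  [[AB ⟂ BC ⇒ -4x-6y+106=0] ∩ [|A−(16, 7)|²=52]]
   so A = (10, 11)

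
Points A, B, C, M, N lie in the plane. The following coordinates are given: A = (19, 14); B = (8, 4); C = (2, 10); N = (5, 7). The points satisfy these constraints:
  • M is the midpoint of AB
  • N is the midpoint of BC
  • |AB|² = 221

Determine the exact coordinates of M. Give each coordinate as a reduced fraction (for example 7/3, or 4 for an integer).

1. M_x = 27/2  [2·M = A+B = (19, 14)+(8, 4)]
2. M_y = 9  [2·M = A+B = (19, 14)+(8, 4)]
   so M = (27/2, 9)

M = (27/2, 9)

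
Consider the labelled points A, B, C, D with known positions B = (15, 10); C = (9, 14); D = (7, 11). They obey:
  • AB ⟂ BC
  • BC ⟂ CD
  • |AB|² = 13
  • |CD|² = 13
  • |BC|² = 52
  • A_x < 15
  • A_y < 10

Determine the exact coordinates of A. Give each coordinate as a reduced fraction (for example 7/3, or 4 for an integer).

1. A_x = 13  [[AB ⟂ BC ⇒ 6x-4y-50=0] ∩ [|A−(15, 10)|²=13]]
2. A_y = 7  [[AB ⟂ BC ⇒ 6x-4y-50=0] ∩ [|A−(15, 10)|²=13]]
   so A = (13, 7)

A = (13, 7)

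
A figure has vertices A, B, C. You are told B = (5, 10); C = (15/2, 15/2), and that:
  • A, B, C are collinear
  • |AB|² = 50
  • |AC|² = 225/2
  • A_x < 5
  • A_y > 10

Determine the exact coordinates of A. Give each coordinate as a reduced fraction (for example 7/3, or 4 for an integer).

A = (0, 15)

1. A_x = 0  [[A, B, C are collinear ⇒ 5/2x+5/2y-75/2=0] ∩ [|A−(5, 10)|²=50]]
2. A_y = 15  [[A, B, C are collinear ⇒ 5/2x+5/2y-75/2=0] ∩ [|A−(5, 10)|²=50]]
   so A = (0, 15)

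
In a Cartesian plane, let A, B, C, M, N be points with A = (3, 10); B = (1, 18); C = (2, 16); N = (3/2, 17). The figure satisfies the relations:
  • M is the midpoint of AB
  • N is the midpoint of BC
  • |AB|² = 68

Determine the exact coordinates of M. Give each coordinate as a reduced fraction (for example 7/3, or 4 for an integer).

M = (2, 14)

1. M_x = 2  [2·M = A+B = (3, 10)+(1, 18)]
2. M_y = 14  [2·M = A+B = (3, 10)+(1, 18)]
   so M = (2, 14)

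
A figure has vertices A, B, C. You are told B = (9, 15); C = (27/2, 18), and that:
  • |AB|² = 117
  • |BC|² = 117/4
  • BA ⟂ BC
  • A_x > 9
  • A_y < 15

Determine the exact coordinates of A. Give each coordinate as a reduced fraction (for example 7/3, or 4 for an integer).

A = (15, 6)

1. A_x = 15  [[BA ⟂ BC ⇒ 9/2x+3y-171/2=0] ∩ [|A−(9, 15)|²=117]]
2. A_y = 6  [[BA ⟂ BC ⇒ 9/2x+3y-171/2=0] ∩ [|A−(9, 15)|²=117]]
   so A = (15, 6)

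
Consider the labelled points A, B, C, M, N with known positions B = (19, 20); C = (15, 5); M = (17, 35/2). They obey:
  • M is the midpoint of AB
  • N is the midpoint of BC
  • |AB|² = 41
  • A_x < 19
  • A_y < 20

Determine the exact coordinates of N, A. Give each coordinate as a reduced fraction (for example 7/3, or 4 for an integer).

N = (17, 25/2)
A = (15, 15)

1. A_x = 15  [A = 2·M−B = 2·(17, 35/2)−(19, 20)]
2. A_y = 15  [A = 2·M−B = 2·(17, 35/2)−(19, 20)]
   so A = (15, 15)
3. N_x = 17  [2·N = B+C = (19, 20)+(15, 5)]
4. N_y = 25/2  [2·N = B+C = (19, 20)+(15, 5)]
   so N = (17, 25/2)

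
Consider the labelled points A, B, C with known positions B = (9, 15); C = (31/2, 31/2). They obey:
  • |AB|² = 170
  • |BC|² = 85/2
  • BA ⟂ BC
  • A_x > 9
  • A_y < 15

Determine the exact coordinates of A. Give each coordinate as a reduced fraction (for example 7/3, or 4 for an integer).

1. A_x = 10  [[BA ⟂ BC ⇒ 13/2x+1/2y-66=0] ∩ [|A−(9, 15)|²=170]]
2. A_y = 2  [[BA ⟂ BC ⇒ 13/2x+1/2y-66=0] ∩ [|A−(9, 15)|²=170]]
   so A = (10, 2)

A = (10, 2)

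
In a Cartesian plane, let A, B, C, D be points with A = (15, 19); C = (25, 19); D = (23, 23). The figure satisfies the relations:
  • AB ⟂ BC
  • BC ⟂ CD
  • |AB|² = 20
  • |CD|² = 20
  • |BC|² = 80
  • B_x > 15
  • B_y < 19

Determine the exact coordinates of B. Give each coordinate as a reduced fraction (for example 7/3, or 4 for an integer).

1. B_x = 17  [[BC ⟂ CD ⇒ 2x-4y+26=0] ∩ [|B−(15, 19)|²=20]]
2. B_y = 15  [[BC ⟂ CD ⇒ 2x-4y+26=0] ∩ [|B−(15, 19)|²=20]]
   so B = (17, 15)

B = (17, 15)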